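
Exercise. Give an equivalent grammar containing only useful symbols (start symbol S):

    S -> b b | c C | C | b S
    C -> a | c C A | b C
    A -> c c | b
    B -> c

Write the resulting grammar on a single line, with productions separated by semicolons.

Generating nonterminals: {A, B, C, S}.
Reachable from S after that: {A, C, S}.
Removed useless symbols: {B} and every production mentioning them.

S -> b b | c C | C | b S; C -> a | c C A | b C; A -> c c | b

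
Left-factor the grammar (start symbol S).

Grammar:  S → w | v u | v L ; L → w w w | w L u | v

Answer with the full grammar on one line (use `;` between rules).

S → w | v S'; L → v | w L'; S' → u | L; L' → w w | L u

S has alternatives sharing prefix 'v': factor to S → v S' with S' → u | L.
L has alternatives sharing prefix 'w': factor to L → w L' with L' → w w | L u.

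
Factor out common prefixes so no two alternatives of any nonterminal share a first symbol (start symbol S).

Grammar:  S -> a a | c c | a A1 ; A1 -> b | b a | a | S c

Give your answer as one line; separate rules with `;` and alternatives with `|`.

S -> c c | a S'; A1 -> a | S c | b A1'; S' -> a | A1; A1' -> ε | a

S has alternatives sharing prefix 'a': factor to S → a S' with S' → a | A1.
A1 has alternatives sharing prefix 'b': factor to A1 → b A1' with A1' → ε | a.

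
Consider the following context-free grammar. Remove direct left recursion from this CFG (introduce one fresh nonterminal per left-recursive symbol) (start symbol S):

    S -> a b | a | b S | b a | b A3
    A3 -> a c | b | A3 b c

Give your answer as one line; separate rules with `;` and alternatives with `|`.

Directly left-recursive nonterminal: A3.
For A3: α = {b c}, β = {a c, b}. Rewrite as A3 → β A3' and A3' → α A3' | ε.

S -> a b | a | b S | b a | b A3; A3 -> a c A3' | b A3'; A3' -> b c A3' | ε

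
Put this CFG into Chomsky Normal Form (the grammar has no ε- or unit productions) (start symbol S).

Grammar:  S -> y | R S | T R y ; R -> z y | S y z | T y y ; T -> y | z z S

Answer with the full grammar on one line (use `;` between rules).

S -> y | R S | T Y1; R -> X2 X1 | S Y2 | T Y3; T -> y | X2 Y4; X1 -> y; X2 -> z; Y1 -> R X1; Y2 -> X1 X2; Y3 -> X1 X1; Y4 -> X2 S

Introduce a nonterminal for each terminal appearing in a rule of length ≥ 2: X1 → y, X2 → z.
Binarize each right-hand side of length ≥ 3 by chaining fresh nonterminals (Y1, Y2, …): affected rules were S → T R X1; R → S X1 X2; R → T X1 X1; T → X2 X2 S.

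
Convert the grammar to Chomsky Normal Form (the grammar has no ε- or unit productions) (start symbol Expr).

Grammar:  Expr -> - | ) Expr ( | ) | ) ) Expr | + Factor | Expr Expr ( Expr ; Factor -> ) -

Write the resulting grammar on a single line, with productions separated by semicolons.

Introduce a nonterminal for each terminal appearing in a rule of length ≥ 2: X1 → ), X2 → (, X3 → +, X4 → -.
Binarize each right-hand side of length ≥ 3 by chaining fresh nonterminals (Y1, Y2, …): affected rules were Expr → X1 Expr X2; Expr → X1 X1 Expr; Expr → Expr Expr X2 Expr.

Expr -> - | X1 Y1 | ) | X1 Y2 | X3 Factor | Expr Y3; Factor -> X1 X4; X1 -> ); X2 -> (; X3 -> +; X4 -> -; Y1 -> Expr X2; Y2 -> X1 Expr; Y3 -> Expr Y4; Y4 -> X2 Expr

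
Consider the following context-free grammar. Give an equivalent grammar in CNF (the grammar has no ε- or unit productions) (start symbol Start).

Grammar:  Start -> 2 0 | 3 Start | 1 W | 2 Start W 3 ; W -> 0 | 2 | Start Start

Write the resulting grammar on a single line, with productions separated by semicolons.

Introduce a nonterminal for each terminal appearing in a rule of length ≥ 2: X1 → 2, X2 → 0, X3 → 3, X4 → 1.
Binarize each right-hand side of length ≥ 3 by chaining fresh nonterminals (Y1, Y2, …): affected rules were Start → X1 Start W X3.

Start -> X1 X2 | X3 Start | X4 W | X1 Y1; W -> 0 | 2 | Start Start; X1 -> 2; X2 -> 0; X3 -> 3; X4 -> 1; Y1 -> Start Y2; Y2 -> W X3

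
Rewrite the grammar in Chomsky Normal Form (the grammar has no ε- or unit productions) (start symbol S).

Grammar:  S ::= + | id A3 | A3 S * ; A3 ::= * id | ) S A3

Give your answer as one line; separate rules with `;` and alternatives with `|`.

S ::= + | X1 A3 | A3 Y1; A3 ::= X2 X1 | X3 Y2; X1 ::= id; X2 ::= *; X3 ::= ); Y1 ::= S X2; Y2 ::= S A3

Introduce a nonterminal for each terminal appearing in a rule of length ≥ 2: X1 → id, X2 → *, X3 → ).
Binarize each right-hand side of length ≥ 3 by chaining fresh nonterminals (Y1, Y2, …): affected rules were S → A3 S X2; A3 → X3 S A3.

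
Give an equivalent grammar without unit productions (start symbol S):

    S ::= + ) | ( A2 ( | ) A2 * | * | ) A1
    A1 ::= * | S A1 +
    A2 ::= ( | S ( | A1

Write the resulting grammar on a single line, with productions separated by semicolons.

S ::= + ) | ( A2 ( | ) A2 * | * | ) A1; A1 ::= * | S A1 +; A2 ::= ( | S ( | * | S A1 +

Unit pairs: A2 ⇒* {A1}.
For each unit pair (A, B), copy every non-unit production of B to A, then drop all unit productions.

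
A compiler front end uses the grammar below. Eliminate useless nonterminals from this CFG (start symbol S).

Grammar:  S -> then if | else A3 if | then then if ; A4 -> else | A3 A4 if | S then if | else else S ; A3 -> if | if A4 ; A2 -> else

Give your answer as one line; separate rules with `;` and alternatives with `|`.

Generating nonterminals: {A2, A3, A4, S}.
Reachable from S after that: {A3, A4, S}.
Removed useless symbols: {A2} and every production mentioning them.

S -> then if | else A3 if | then then if; A4 -> else | A3 A4 if | S then if | else else S; A3 -> if | if A4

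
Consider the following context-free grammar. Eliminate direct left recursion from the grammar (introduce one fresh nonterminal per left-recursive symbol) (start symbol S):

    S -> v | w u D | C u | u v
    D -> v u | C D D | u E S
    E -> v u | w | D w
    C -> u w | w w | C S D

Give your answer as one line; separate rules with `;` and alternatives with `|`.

S -> v | w u D | C u | u v; D -> v u | C D D | u E S; E -> v u | w | D w; C -> u w C' | w w C'; C' -> S D C' | ε

C is directly left-recursive.
For C: α = {S D}, β = {u w, w w}. Rewrite as C → β C' and C' → α C' | ε.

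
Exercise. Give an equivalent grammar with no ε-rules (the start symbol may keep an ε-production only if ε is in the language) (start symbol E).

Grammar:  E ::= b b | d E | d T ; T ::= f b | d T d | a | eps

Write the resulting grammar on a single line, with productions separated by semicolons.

Nullable nonterminals: {T}.
ε ∉ L(G), so no ε-production is kept.
Add the nullable-subset variants: E → d T gives d T | d. T → d T d gives d T d | d d.

E ::= b b | d E | d T | d; T ::= f b | d T d | d d | a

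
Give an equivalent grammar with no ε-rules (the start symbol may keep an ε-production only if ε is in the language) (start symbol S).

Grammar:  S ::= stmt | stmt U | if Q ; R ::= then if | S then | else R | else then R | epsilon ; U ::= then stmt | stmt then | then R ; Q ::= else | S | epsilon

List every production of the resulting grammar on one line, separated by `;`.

S ::= stmt | stmt U | if Q | if; R ::= then if | S then | else R | else | else then R | else then; U ::= then stmt | stmt then | then R | then; Q ::= else | S

Nullable set = {Q, R}.
ε ∉ L(G), so no ε-production is kept.
Expand every rule over subsets of its nullable positions: S → if Q gives if Q | if. R → else R gives else R | else. R → else then R gives else then R | else then. U → then R gives then R | then.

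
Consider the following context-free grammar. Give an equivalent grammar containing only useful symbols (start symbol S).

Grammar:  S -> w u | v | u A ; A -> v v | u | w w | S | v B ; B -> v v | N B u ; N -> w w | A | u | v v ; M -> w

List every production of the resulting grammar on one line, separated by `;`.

S -> w u | v | u A; A -> v v | u | w w | S | v B; B -> v v | N B u; N -> w w | A | u | v v

Generating nonterminals: {A, B, M, N, S}.
Reachable from S after that: {A, B, N, S}.
Removed useless symbols: {M} and every production mentioning them.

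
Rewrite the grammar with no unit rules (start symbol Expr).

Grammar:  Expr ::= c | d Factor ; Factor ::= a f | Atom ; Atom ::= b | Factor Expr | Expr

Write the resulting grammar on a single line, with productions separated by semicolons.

Expr ::= c | d Factor; Factor ::= b | Factor Expr | a f | c | d Factor; Atom ::= b | Factor Expr | c | d Factor

Unit pairs: Atom ⇒* {Expr}; Factor ⇒* {Atom, Expr}.
For each unit pair (A, B), copy every non-unit production of B to A, then drop all unit productions.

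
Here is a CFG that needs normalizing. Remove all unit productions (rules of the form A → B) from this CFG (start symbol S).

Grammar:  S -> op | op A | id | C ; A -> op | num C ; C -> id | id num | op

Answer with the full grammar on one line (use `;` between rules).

Unit pairs: S ⇒* {C}.
For each unit pair (A, B), copy every non-unit production of B to A, then drop all unit productions.

S -> id | id num | op | op A; A -> op | num C; C -> id | id num | op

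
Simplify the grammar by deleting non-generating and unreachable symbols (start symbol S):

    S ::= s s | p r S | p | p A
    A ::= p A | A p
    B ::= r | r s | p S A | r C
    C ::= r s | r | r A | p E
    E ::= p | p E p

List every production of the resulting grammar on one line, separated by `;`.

Generating nonterminals: {B, C, E, S}.
Reachable from S after that: {S}.
Removed useless symbols: {A, B, C, E} and every production mentioning them.

S ::= s s | p r S | p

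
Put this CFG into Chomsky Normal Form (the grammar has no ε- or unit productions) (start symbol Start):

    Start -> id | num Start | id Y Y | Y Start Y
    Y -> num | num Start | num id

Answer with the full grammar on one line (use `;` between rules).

Start -> id | X1 Start | X2 Y1 | Y Y2; Y -> num | X1 Start | X1 X2; X1 -> num; X2 -> id; Y1 -> Y Y; Y2 -> Start Y

Introduce a nonterminal for each terminal appearing in a rule of length ≥ 2: X1 → num, X2 → id.
Binarize each right-hand side of length ≥ 3 by chaining fresh nonterminals (Y1, Y2, …): affected rules were Start → X2 Y Y; Start → Y Start Y.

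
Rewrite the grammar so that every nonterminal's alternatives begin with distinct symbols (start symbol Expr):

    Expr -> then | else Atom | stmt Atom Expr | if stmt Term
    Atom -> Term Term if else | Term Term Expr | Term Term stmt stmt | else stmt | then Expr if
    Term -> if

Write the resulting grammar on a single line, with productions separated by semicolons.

Atom has alternatives sharing prefix 'Term Term': factor to Atom → Term Term Atom1 with Atom1 → if else | Expr | stmt stmt.

Expr -> then | else Atom | stmt Atom Expr | if stmt Term; Atom -> else stmt | then Expr if | Term Term Atom1; Term -> if; Atom1 -> if else | Expr | stmt stmt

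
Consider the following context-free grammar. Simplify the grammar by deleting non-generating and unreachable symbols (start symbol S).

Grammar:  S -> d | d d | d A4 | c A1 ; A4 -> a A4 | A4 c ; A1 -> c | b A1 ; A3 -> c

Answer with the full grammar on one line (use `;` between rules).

S -> d | d d | c A1; A1 -> c | b A1

Generating nonterminals: {A1, A3, S}.
Reachable from S after that: {A1, S}.
Removed useless symbols: {A3, A4} and every production mentioning them.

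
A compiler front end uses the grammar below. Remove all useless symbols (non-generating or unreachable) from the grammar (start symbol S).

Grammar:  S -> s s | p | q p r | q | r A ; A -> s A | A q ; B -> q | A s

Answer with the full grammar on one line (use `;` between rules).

S -> s s | p | q p r | q

Generating nonterminals: {B, S}.
Reachable from S after that: {S}.
Removed useless symbols: {A, B} and every production mentioning them.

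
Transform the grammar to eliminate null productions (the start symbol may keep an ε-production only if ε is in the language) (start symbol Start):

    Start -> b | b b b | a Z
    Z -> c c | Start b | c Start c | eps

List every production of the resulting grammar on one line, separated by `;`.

Nullable nonterminals: {Z}.
ε ∉ L(G), so no ε-production is kept.
For each production, add variants omitting each subset of nullable occurrences: Start → a Z gives a Z | a.

Start -> b | b b b | a Z | a; Z -> c c | Start b | c Start c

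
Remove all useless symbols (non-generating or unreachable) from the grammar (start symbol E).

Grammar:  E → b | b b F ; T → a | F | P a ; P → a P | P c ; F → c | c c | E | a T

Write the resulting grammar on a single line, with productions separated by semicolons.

E → b | b b F; T → a | F; F → c | c c | E | a T

Generating nonterminals: {E, F, T}.
Reachable from E after that: {E, F, T}.
Removed useless symbols: {P} and every production mentioning them.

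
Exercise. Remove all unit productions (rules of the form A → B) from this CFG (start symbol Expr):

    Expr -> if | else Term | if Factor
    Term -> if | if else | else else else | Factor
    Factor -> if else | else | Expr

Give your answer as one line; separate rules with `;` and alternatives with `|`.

Unit pairs: Factor ⇒* {Expr}; Term ⇒* {Expr, Factor}.
For each unit pair (A, B), copy every non-unit production of B to A, then drop all unit productions.

Expr -> if | else Term | if Factor; Term -> if | if else | else else else | else | else Term | if Factor; Factor -> if else | else | if | else Term | if Factor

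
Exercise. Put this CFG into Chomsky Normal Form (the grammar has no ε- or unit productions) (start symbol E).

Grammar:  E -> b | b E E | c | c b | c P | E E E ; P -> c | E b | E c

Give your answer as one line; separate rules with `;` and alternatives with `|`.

Introduce a nonterminal for each terminal appearing in a rule of length ≥ 2: X1 → b, X2 → c.
Binarize each right-hand side of length ≥ 3 by chaining fresh nonterminals (Y1, Y2, …): affected rules were E → X1 E E; E → E E E.

E -> b | X1 Y1 | c | X2 X1 | X2 P | E Y2; P -> c | E X1 | E X2; X1 -> b; X2 -> c; Y1 -> E E; Y2 -> E E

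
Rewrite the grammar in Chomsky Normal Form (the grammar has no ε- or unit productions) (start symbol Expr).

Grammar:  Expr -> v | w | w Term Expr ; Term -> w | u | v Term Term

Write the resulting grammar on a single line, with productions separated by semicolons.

Introduce a nonterminal for each terminal appearing in a rule of length ≥ 2: X1 → w, X2 → v.
Binarize each right-hand side of length ≥ 3 by chaining fresh nonterminals (Y1, Y2, …): affected rules were Expr → X1 Term Expr; Term → X2 Term Term.

Expr -> v | w | X1 Y1; Term -> w | u | X2 Y2; X1 -> w; X2 -> v; Y1 -> Term Expr; Y2 -> Term Term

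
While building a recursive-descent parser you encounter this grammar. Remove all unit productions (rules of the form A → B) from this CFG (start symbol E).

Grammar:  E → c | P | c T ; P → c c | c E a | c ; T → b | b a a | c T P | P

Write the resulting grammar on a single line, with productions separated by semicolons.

E → c | c T | c c | c E a; P → c c | c E a | c; T → c c | c E a | c | b | b a a | c T P

Unit pairs: E ⇒* {P}; T ⇒* {P}.
For every A with A ⇒* B via unit rules, add B's non-unit alternatives to A; then delete every rule of the form X → Y.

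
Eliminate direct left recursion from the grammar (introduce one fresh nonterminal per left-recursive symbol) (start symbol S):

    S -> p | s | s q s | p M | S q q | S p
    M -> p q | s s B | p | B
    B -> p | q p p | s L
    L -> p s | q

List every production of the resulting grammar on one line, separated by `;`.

S is directly left-recursive.
For S: α = {q q, p}, β = {p, s, s q s, p M}. Rewrite as S → β S' and S' → α S' | ε.

S -> p S' | s S' | s q s S' | p M S'; M -> p q | s s B | p | B; B -> p | q p p | s L; L -> p s | q; S' -> q q S' | p S' | ε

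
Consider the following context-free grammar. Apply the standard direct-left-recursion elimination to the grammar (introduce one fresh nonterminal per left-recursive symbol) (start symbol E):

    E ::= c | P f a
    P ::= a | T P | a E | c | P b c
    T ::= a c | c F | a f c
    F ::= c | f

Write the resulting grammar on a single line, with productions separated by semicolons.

E ::= c | P f a; P ::= a P' | T P P' | a E P' | c P'; T ::= a c | c F | a f c; F ::= c | f; P' ::= b c P' | ε

P is directly left-recursive.
For P: α = {b c}, β = {a, T P, a E, c}. Rewrite as P → β P' and P' → α P' | ε.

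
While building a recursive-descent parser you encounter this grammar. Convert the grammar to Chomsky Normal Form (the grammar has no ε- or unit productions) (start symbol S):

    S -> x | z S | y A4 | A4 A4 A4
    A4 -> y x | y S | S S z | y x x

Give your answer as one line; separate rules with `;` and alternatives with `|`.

Introduce a nonterminal for each terminal appearing in a rule of length ≥ 2: X1 → z, X2 → y, X3 → x.
Binarize each right-hand side of length ≥ 3 by chaining fresh nonterminals (Y1, Y2, …): affected rules were S → A4 A4 A4; A4 → S S X1; A4 → X2 X3 X3.

S -> x | X1 S | X2 A4 | A4 Y1; A4 -> X2 X3 | X2 S | S Y2 | X2 Y3; X1 -> z; X2 -> y; X3 -> x; Y1 -> A4 A4; Y2 -> S X1; Y3 -> X3 X3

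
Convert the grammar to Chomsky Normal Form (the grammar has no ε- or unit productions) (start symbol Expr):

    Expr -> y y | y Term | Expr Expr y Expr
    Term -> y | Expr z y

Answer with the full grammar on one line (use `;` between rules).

Expr -> X1 X1 | X1 Term | Expr Y1; Term -> y | Expr Y3; X1 -> y; X2 -> z; Y1 -> Expr Y2; Y2 -> X1 Expr; Y3 -> X2 X1

Introduce a nonterminal for each terminal appearing in a rule of length ≥ 2: X1 → y, X2 → z.
Binarize each right-hand side of length ≥ 3 by chaining fresh nonterminals (Y1, Y2, …): affected rules were Expr → Expr Expr X1 Expr; Term → Expr X2 X1.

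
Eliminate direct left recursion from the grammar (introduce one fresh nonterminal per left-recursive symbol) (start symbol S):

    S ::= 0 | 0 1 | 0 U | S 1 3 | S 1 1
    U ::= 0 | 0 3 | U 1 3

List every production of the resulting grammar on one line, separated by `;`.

S, U are directly left-recursive.
For S: α = {1 3, 1 1}, β = {0, 0 1, 0 U}. Rewrite as S → β S' and S' → α S' | ε.
For U: α = {1 3}, β = {0, 0 3}. Rewrite as U → β U' and U' → α U' | ε.

S ::= 0 S' | 0 1 S' | 0 U S'; U ::= 0 U' | 0 3 U'; S' ::= 1 3 S' | 1 1 S' | ε; U' ::= 1 3 U' | ε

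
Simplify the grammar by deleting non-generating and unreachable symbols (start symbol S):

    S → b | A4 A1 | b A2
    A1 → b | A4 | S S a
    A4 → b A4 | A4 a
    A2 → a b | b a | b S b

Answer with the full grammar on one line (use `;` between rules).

Generating nonterminals: {A1, A2, S}.
Reachable from S after that: {A2, S}.
Removed useless symbols: {A1, A4} and every production mentioning them.

S → b | b A2; A2 → a b | b a | b S b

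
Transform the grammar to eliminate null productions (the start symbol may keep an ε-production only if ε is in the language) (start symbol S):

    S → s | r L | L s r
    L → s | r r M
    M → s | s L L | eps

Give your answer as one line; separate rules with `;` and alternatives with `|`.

S → s | r L | L s r; L → s | r r M | r r; M → s | s L L

The nullable symbols are {M}.
ε ∉ L(G), so no ε-production is kept.
For each production, add variants omitting each subset of nullable occurrences: L → r r M gives r r M | r r.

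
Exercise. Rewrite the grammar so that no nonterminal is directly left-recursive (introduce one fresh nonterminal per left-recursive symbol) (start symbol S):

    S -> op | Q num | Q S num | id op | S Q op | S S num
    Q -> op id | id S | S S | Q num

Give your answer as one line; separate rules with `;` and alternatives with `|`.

Directly left-recursive nonterminals: S, Q.
For S: α = {Q op, S num}, β = {op, Q num, Q S num, id op}. Rewrite as S → β S' and S' → α S' | ε.
For Q: α = {num}, β = {op id, id S, S S}. Rewrite as Q → β Q' and Q' → α Q' | ε.

S -> op S' | Q num S' | Q S num S' | id op S'; Q -> op id Q' | id S Q' | S S Q'; S' -> Q op S' | S num S' | ε; Q' -> num Q' | ε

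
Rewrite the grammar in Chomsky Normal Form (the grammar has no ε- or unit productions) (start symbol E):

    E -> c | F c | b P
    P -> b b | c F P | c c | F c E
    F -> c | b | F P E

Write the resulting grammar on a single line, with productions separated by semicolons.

Introduce a nonterminal for each terminal appearing in a rule of length ≥ 2: X1 → c, X2 → b.
Binarize each right-hand side of length ≥ 3 by chaining fresh nonterminals (Y1, Y2, …): affected rules were P → X1 F P; P → F X1 E; F → F P E.

E -> c | F X1 | X2 P; P -> X2 X2 | X1 Y1 | X1 X1 | F Y2; F -> c | b | F Y3; X1 -> c; X2 -> b; Y1 -> F P; Y2 -> X1 E; Y3 -> P E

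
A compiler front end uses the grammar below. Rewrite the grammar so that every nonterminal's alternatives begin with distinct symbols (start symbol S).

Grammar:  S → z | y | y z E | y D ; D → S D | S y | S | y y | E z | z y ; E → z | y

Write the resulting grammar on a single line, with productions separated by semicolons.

S has alternatives sharing prefix 'y': factor to S → y S' with S' → ε | z E | D.
D has alternatives sharing prefix 'S': factor to D → S D' with D' → D | y | ε.

S → z | y S'; D → y y | E z | z y | S D'; E → z | y; S' → ε | z E | D; D' → D | y | ε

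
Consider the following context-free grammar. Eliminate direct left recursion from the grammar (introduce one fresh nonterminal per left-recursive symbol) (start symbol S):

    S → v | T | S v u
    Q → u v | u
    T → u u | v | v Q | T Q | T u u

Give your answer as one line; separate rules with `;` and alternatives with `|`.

S, T are directly left-recursive.
For S: α = {v u}, β = {v, T}. Rewrite as S → β S' and S' → α S' | ε.
For T: α = {Q, u u}, β = {u u, v, v Q}. Rewrite as T → β T' and T' → α T' | ε.

S → v S' | T S'; Q → u v | u; T → u u T' | v T' | v Q T'; S' → v u S' | ε; T' → Q T' | u u T' | ε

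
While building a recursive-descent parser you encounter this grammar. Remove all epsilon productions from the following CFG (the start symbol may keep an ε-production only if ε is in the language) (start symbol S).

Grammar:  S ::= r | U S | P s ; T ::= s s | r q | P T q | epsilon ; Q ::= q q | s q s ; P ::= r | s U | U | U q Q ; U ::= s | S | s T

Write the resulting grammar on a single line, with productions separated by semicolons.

Nullable set = {T}.
ε ∉ L(G), so no ε-production is kept.
Add the nullable-subset variants: T → P T q gives P T q | P q.

S ::= r | U S | P s; T ::= s s | r q | P T q | P q; Q ::= q q | s q s; P ::= r | s U | U | U q Q; U ::= s | S | s T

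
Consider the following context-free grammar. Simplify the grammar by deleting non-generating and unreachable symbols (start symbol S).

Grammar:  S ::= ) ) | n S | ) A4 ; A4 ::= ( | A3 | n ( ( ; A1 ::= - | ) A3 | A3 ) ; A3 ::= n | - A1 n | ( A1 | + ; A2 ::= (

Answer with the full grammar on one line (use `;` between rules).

Generating nonterminals: {A1, A2, A3, A4, S}.
Reachable from S after that: {A1, A3, A4, S}.
Removed useless symbols: {A2} and every production mentioning them.

S ::= ) ) | n S | ) A4; A4 ::= ( | A3 | n ( (; A1 ::= - | ) A3 | A3 ); A3 ::= n | - A1 n | ( A1 | +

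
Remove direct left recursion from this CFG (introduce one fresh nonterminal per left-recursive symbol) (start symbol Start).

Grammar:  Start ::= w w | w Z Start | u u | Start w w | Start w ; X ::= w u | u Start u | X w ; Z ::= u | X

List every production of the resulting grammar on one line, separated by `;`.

Left recursion appears on Start, X.
For Start: α = {w w, w}, β = {w w, w Z Start, u u}. Rewrite as Start → β Start1 and Start1 → α Start1 | ε.
For X: α = {w}, β = {w u, u Start u}. Rewrite as X → β X1 and X1 → α X1 | ε.

Start ::= w w Start1 | w Z Start Start1 | u u Start1; X ::= w u X1 | u Start u X1; Z ::= u | X; Start1 ::= w w Start1 | w Start1 | ε; X1 ::= w X1 | ε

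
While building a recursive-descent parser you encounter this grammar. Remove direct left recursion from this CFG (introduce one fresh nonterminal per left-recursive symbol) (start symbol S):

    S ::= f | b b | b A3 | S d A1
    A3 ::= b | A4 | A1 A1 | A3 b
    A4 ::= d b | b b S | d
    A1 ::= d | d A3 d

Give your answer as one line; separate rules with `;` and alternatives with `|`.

Left recursion appears on S, A3.
For S: α = {d A1}, β = {f, b b, b A3}. Rewrite as S → β S' and S' → α S' | ε.
For A3: α = {b}, β = {b, A4, A1 A1}. Rewrite as A3 → β A3' and A3' → α A3' | ε.

S ::= f S' | b b S' | b A3 S'; A3 ::= b A3' | A4 A3' | A1 A1 A3'; A4 ::= d b | b b S | d; A1 ::= d | d A3 d; S' ::= d A1 S' | ε; A3' ::= b A3' | ε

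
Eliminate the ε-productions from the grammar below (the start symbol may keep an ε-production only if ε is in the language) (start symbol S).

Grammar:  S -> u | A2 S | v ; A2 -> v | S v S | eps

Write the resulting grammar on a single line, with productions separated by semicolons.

S -> u | A2 S | v; A2 -> v | S v S

Nullable set = {A2}.
ε ∉ L(G), so no ε-production is kept.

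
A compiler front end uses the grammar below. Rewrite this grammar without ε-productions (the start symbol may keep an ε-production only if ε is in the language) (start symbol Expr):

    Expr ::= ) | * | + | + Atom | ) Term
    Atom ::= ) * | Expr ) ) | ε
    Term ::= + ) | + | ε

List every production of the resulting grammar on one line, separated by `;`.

The nullable symbols are {Atom, Term}.
ε ∉ L(G), so no ε-production is kept.

Expr ::= ) | * | + | + Atom | ) Term; Atom ::= ) * | Expr ) ); Term ::= + ) | +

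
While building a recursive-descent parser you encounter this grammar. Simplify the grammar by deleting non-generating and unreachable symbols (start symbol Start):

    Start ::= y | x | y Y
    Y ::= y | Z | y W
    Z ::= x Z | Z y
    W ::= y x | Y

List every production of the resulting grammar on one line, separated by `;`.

Start ::= y | x | y Y; Y ::= y | y W; W ::= y x | Y

Generating nonterminals: {Start, W, Y}.
Reachable from Start after that: {Start, W, Y}.
Removed useless symbols: {Z} and every production mentioning them.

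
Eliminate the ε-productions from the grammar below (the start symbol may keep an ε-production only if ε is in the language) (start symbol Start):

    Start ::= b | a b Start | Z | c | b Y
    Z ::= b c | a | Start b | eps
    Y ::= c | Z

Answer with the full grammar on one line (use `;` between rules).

Start ::= b | a b Start | a b | Z | c | b Y | eps; Z ::= b c | a | Start b | b; Y ::= c | Z

Nullable set = {Start, Y, Z}.
ε ∈ L(G) since Start is nullable, so keep Start → ε.
Expand every rule over subsets of its nullable positions: Start → a b Start gives a b Start | a b. Z → Start b gives Start b | b.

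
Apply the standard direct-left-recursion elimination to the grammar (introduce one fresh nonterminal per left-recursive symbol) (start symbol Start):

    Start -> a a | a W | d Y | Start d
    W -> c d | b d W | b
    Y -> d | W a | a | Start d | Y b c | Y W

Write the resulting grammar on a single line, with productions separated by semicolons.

Left recursion appears on Start, Y.
For Start: α = {d}, β = {a a, a W, d Y}. Rewrite as Start → β Start1 and Start1 → α Start1 | ε.
For Y: α = {b c, W}, β = {d, W a, a, Start d}. Rewrite as Y → β Y1 and Y1 → α Y1 | ε.

Start -> a a Start1 | a W Start1 | d Y Start1; W -> c d | b d W | b; Y -> d Y1 | W a Y1 | a Y1 | Start d Y1; Start1 -> d Start1 | ε; Y1 -> b c Y1 | W Y1 | ε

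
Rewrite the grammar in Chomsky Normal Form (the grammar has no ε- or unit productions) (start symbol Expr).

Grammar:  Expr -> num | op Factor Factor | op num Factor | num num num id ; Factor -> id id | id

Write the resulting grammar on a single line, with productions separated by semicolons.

Introduce a nonterminal for each terminal appearing in a rule of length ≥ 2: X1 → op, X2 → num, X3 → id.
Binarize each right-hand side of length ≥ 3 by chaining fresh nonterminals (Y1, Y2, …): affected rules were Expr → X1 Factor Factor; Expr → X1 X2 Factor; Expr → X2 X2 X2 X3.

Expr -> num | X1 Y1 | X1 Y2 | X2 Y3; Factor -> X3 X3 | id; X1 -> op; X2 -> num; X3 -> id; Y1 -> Factor Factor; Y2 -> X2 Factor; Y3 -> X2 Y4; Y4 -> X2 X3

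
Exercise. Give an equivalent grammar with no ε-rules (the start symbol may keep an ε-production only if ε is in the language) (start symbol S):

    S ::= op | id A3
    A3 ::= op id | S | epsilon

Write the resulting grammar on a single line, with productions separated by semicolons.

S ::= op | id A3 | id; A3 ::= op id | S

The nullable symbols are {A3}.
ε ∉ L(G), so no ε-production is kept.
Expand every rule over subsets of its nullable positions: S → id A3 gives id A3 | id.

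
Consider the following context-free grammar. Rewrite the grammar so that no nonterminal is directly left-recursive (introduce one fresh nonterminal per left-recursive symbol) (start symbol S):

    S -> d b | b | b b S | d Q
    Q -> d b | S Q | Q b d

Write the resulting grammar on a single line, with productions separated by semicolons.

Q is directly left-recursive.
For Q: α = {b d}, β = {d b, S Q}. Rewrite as Q → β Q' and Q' → α Q' | ε.

S -> d b | b | b b S | d Q; Q -> d b Q' | S Q Q'; Q' -> b d Q' | epsilon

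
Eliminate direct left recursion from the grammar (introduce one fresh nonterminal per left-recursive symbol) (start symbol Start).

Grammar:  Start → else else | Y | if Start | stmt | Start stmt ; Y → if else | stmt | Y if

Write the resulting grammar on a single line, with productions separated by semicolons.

Left recursion appears on Start, Y.
For Start: α = {stmt}, β = {else else, Y, if Start, stmt}. Rewrite as Start → β Start1 and Start1 → α Start1 | ε.
For Y: α = {if}, β = {if else, stmt}. Rewrite as Y → β Y1 and Y1 → α Y1 | ε.

Start → else else Start1 | Y Start1 | if Start Start1 | stmt Start1; Y → if else Y1 | stmt Y1; Start1 → stmt Start1 | eps; Y1 → if Y1 | eps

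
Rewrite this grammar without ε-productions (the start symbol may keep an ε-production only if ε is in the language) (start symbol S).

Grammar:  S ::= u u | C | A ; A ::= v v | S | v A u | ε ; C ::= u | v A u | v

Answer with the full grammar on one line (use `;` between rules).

Nullable set = {A, S}.
ε ∈ L(G) since S is nullable, so keep S → ε.
For each production, add variants omitting each subset of nullable occurrences: A → v A u gives v A u | v u. C → v A u gives v A u | v u.

S ::= u u | C | A | ε; A ::= v v | S | v A u | v u; C ::= u | v A u | v u | v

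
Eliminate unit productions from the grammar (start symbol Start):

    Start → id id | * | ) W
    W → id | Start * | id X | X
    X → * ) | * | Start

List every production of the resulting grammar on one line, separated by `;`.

Start → id id | * | ) W; W → id id | * | ) W | * ) | id | Start * | id X; X → id id | * | ) W | * )

Unit pairs: W ⇒* {Start, X}; X ⇒* {Start}.
For each unit pair (A, B), copy every non-unit production of B to A, then drop all unit productions.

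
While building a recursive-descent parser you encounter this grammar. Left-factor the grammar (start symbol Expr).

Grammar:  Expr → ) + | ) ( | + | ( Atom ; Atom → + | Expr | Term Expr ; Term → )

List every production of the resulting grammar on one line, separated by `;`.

Expr → + | ( Atom | ) Expr1; Atom → + | Expr | Term Expr; Term → ); Expr1 → + | (

Expr has alternatives sharing prefix ')': factor to Expr → ) Expr1 with Expr1 → + | (.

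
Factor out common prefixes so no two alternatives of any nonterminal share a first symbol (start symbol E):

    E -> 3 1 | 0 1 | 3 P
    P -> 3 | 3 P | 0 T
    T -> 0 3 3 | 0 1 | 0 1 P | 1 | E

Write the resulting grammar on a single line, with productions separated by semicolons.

E -> 0 1 | 3 E'; P -> 0 T | 3 P'; T -> 1 | E | 0 T'; E' -> 1 | P; P' -> ε | P; T' -> 3 3 | 1 T''; T'' -> ε | P

E has alternatives sharing prefix '3': factor to E → 3 E' with E' → 1 | P.
P has alternatives sharing prefix '3': factor to P → 3 P' with P' → ε | P.
T has alternatives sharing prefix '0': factor to T → 0 T' with T' → 3 3 | 1 | 1 P.
T' has alternatives sharing prefix '1': factor to T' → 1 T'' with T'' → ε | P.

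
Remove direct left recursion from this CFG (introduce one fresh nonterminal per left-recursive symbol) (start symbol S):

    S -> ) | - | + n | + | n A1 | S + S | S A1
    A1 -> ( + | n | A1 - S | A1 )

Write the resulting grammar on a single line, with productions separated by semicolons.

S -> ) S' | - S' | + n S' | + S' | n A1 S'; A1 -> ( + A1' | n A1'; S' -> + S S' | A1 S' | ε; A1' -> - S A1' | ) A1' | ε

S, A1 are directly left-recursive.
For S: α = {+ S, A1}, β = {), -, + n, +, n A1}. Rewrite as S → β S' and S' → α S' | ε.
For A1: α = {- S, )}, β = {( +, n}. Rewrite as A1 → β A1' and A1' → α A1' | ε.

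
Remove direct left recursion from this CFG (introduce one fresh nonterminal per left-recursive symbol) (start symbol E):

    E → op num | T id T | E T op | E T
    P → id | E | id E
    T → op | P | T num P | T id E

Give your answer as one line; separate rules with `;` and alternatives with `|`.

E → op num E' | T id T E'; P → id | E | id E; T → op T' | P T'; E' → T op E' | T E' | ε; T' → num P T' | id E T' | ε

Left recursion appears on E, T.
For E: α = {T op, T}, β = {op num, T id T}. Rewrite as E → β E' and E' → α E' | ε.
For T: α = {num P, id E}, β = {op, P}. Rewrite as T → β T' and T' → α T' | ε.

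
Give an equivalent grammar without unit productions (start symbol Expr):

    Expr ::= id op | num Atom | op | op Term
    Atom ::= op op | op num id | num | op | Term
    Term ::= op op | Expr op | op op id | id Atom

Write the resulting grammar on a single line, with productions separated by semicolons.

Expr ::= id op | num Atom | op | op Term; Atom ::= op op | Expr op | op op id | id Atom | op num id | num | op; Term ::= op op | Expr op | op op id | id Atom

Unit pairs: Atom ⇒* {Term}.
Replace each nonterminal's rules with the union of the non-unit rules of every nonterminal it unit-derives.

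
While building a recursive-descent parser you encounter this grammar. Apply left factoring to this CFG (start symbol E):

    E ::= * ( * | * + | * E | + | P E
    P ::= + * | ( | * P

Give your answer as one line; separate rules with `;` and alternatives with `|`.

E ::= + | P E | * E'; P ::= + * | ( | * P; E' ::= ( * | + | E

E has alternatives sharing prefix '*': factor to E → * E' with E' → ( * | + | E.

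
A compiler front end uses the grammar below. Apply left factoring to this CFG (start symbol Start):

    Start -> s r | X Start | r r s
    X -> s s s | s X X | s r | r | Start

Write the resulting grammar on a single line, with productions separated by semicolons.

X has alternatives sharing prefix 's': factor to X → s X1 with X1 → s s | X X | r.

Start -> s r | X Start | r r s; X -> r | Start | s X1; X1 -> s s | X X | r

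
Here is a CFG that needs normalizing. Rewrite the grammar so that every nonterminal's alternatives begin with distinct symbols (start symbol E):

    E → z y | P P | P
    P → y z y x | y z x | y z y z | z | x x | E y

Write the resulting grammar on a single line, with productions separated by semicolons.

E → z y | P E'; P → z | x x | E y | y z P'; E' → P | ε; P' → x | y P''; P'' → x | z

E has alternatives sharing prefix 'P': factor to E → P E' with E' → P | ε.
P has alternatives sharing prefix 'y z': factor to P → y z P' with P' → y x | x | y z.
P' has alternatives sharing prefix 'y': factor to P' → y P'' with P'' → x | z.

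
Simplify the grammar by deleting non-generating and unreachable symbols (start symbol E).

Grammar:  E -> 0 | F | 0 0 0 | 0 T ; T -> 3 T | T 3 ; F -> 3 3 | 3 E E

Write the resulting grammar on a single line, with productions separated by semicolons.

Generating nonterminals: {E, F}.
Reachable from E after that: {E, F}.
Removed useless symbols: {T} and every production mentioning them.

E -> 0 | F | 0 0 0; F -> 3 3 | 3 E E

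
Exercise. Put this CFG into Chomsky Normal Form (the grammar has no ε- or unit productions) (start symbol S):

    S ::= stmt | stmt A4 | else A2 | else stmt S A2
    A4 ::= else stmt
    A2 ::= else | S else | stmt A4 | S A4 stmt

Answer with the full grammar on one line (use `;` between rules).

Introduce a nonterminal for each terminal appearing in a rule of length ≥ 2: X1 → stmt, X2 → else.
Binarize each right-hand side of length ≥ 3 by chaining fresh nonterminals (Y1, Y2, …): affected rules were S → X2 X1 S A2; A2 → S A4 X1.

S ::= stmt | X1 A4 | X2 A2 | X2 Y1; A4 ::= X2 X1; A2 ::= else | S X2 | X1 A4 | S Y3; X1 ::= stmt; X2 ::= else; Y1 ::= X1 Y2; Y2 ::= S A2; Y3 ::= A4 X1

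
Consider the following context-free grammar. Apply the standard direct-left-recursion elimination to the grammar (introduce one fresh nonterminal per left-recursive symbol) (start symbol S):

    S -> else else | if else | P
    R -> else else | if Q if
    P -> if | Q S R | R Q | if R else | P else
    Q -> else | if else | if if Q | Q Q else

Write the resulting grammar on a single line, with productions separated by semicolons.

S -> else else | if else | P; R -> else else | if Q if; P -> if P' | Q S R P' | R Q P' | if R else P'; Q -> else Q' | if else Q' | if if Q Q'; P' -> else P' | ε; Q' -> Q else Q' | ε

P, Q are directly left-recursive.
For P: α = {else}, β = {if, Q S R, R Q, if R else}. Rewrite as P → β P' and P' → α P' | ε.
For Q: α = {Q else}, β = {else, if else, if if Q}. Rewrite as Q → β Q' and Q' → α Q' | ε.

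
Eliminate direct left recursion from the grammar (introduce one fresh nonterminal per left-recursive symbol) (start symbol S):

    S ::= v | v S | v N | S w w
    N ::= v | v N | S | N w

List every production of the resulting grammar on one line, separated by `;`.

Left recursion appears on S, N.
For S: α = {w w}, β = {v, v S, v N}. Rewrite as S → β S' and S' → α S' | ε.
For N: α = {w}, β = {v, v N, S}. Rewrite as N → β N' and N' → α N' | ε.

S ::= v S' | v S S' | v N S'; N ::= v N' | v N N' | S N'; S' ::= w w S' | ε; N' ::= w N' | ε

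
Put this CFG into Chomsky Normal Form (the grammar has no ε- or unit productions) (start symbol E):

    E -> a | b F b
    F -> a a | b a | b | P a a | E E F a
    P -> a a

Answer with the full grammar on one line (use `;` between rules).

Introduce a nonterminal for each terminal appearing in a rule of length ≥ 2: X1 → b, X2 → a.
Binarize each right-hand side of length ≥ 3 by chaining fresh nonterminals (Y1, Y2, …): affected rules were E → X1 F X1; F → P X2 X2; F → E E F X2.

E -> a | X1 Y1; F -> X2 X2 | X1 X2 | b | P Y2 | E Y3; P -> X2 X2; X1 -> b; X2 -> a; Y1 -> F X1; Y2 -> X2 X2; Y3 -> E Y4; Y4 -> F X2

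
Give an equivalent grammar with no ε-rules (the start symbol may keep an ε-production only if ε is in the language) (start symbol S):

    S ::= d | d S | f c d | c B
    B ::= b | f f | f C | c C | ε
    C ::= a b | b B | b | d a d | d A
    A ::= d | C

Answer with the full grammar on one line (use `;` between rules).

The nullable symbols are {B}.
ε ∉ L(G), so no ε-production is kept.
For each production, add variants omitting each subset of nullable occurrences: S → c B gives c B | c. C → b B gives b B | b.

S ::= d | d S | f c d | c B | c; B ::= b | f f | f C | c C; C ::= a b | b B | b | d a d | d A; A ::= d | C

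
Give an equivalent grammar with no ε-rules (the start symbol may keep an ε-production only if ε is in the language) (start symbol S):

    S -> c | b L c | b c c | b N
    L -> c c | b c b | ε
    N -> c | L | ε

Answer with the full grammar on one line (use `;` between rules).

The nullable symbols are {L, N}.
ε ∉ L(G), so no ε-production is kept.
Add the nullable-subset variants: S → b L c gives b L c | b c. S → b N gives b N | b.

S -> c | b L c | b c | b c c | b N | b; L -> c c | b c b; N -> c | L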